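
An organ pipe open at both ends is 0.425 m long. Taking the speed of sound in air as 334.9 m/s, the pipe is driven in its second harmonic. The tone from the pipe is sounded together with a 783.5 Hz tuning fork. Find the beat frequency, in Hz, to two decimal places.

Open pipe: f_n = n·v/(2L) = 2·334.9/(2·0.425) = 788.0000 Hz.
f_beat = |788.0000 − 783.5| = 4.50 Hz.

4.50 Hz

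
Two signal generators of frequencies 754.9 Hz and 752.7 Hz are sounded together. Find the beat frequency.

The beat frequency equals the magnitude of the frequency difference.
|754.9 − 752.7| = 2.2 Hz.

2.2 Hz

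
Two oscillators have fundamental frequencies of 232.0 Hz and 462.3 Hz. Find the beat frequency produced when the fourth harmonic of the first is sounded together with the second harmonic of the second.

3.4 Hz

Fourth harmonic of the first: 4·232.0 = 928.0 Hz.
Second harmonic of the second: 2·462.3 = 924.6 Hz.
f_beat = |928.0 − 924.6| = 3.4 Hz.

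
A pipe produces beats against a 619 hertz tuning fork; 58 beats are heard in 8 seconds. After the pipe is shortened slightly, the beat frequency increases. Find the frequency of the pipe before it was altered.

626.25 Hz

Beat frequency = 58/8 = 7.25 Hz.
|f − 619| = 7.25, so the pipe was at either 611.75 Hz or 626.25 Hz.
A shorter pipe has a higher fundamental; the adjustment raises the pipe's frequency.
The beat rate rose, so the adjustment moved the pipe further from 619 Hz — it was already above the reference.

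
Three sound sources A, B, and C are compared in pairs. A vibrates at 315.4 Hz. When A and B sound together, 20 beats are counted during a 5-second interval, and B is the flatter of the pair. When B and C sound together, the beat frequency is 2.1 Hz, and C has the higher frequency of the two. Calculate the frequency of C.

A–B: Beat frequency = 20/5 = 4 Hz.
B is below A, so f_B = 315.4 − 4 = 311.4 Hz.
C is above B, so f_C = 311.4 + 2.1 = 313.5 Hz.

313.5 Hz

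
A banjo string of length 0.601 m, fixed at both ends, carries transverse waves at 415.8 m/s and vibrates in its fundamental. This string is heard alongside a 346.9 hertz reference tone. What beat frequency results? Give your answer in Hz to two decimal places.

0.98 Hz

For a string fixed at both ends, f_n = n·v/(2L) = 1·415.8/(2·0.601) = 345.9235 Hz.
f_beat = |345.9235 − 346.9| = 0.98 Hz.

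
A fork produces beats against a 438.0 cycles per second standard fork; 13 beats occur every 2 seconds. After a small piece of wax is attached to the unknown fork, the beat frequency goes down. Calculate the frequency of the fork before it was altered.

Beat frequency = 13/2 = 6.5 Hz.
|f − 438.0| = 6.5, so the fork was at either 431.5 Hz or 444.5 Hz.
Loading a fork with wax lowers its frequency; the adjustment lowers the fork's frequency.
The beat rate fell, so the adjustment moved the fork toward 438.0 Hz — it must have started above the reference.

444.5 Hz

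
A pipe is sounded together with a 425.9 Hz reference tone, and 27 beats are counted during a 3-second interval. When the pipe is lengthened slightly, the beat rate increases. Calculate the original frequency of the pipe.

Beat frequency = 27/3 = 9 Hz.
|f − 425.9| = 9, so the pipe was at either 416.9 Hz or 434.9 Hz.
A longer pipe has a lower fundamental; the adjustment lowers the pipe's frequency.
The beat rate rose, so the adjustment moved the pipe further from 425.9 Hz — it was already below the reference.

416.9 Hz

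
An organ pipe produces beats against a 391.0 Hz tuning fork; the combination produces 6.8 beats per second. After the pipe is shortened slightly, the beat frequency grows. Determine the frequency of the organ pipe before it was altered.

|f − 391.0| = 6.8, so the organ pipe was at either 384.2 Hz or 397.8 Hz.
A shorter pipe has a higher fundamental; the adjustment raises the organ pipe's frequency.
The beat rate rose, so the adjustment moved the organ pipe further from 391.0 Hz — it was already above the reference.

397.8 Hz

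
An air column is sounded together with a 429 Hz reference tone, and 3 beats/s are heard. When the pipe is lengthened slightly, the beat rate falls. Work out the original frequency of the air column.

432 Hz

|f − 429| = 3, so the air column was at either 426 Hz or 432 Hz.
A longer pipe has a lower fundamental; the adjustment lowers the air column's frequency.
The beat rate fell, so the adjustment moved the air column toward 429 Hz — it must have started above the reference.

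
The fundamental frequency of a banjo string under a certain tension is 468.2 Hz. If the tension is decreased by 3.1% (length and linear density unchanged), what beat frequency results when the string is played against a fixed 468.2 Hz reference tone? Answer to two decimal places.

For a string, f ∝ √T, so the new frequency is 468.2·√0.969 = 460.8858 Hz.
f_beat = |460.8858 − 468.2| = 7.31 Hz.

7.31 Hz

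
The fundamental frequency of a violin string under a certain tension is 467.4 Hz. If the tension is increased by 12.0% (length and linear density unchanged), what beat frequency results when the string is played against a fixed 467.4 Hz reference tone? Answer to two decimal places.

27.25 Hz

For a string, f ∝ √T, so the new frequency is 467.4·√1.120 = 494.6497 Hz.
f_beat = |494.6497 − 467.4| = 27.25 Hz.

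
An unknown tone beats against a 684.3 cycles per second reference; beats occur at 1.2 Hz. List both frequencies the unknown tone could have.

683.1 Hz or 685.5 Hz

|f − 684.3| = 1.2, so f = 684.3 ± 1.2.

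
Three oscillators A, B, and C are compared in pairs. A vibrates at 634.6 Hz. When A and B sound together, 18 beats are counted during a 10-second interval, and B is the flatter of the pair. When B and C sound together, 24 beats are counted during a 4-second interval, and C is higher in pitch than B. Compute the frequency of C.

A–B: Beat frequency = 18/10 = 1.8 Hz.
B is below A, so f_B = 634.6 − 1.8 = 632.8 Hz.
B–C: Beat frequency = 24/4 = 6 Hz.
C is above B, so f_C = 632.8 + 6 = 638.8 Hz.

638.8 Hz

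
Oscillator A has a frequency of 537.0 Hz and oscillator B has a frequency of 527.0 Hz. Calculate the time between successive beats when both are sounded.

f_beat = |537.0 − 527.0| = 10 Hz.
Beat period T = 1 / f_beat = 1 / 10 s.

0.100 s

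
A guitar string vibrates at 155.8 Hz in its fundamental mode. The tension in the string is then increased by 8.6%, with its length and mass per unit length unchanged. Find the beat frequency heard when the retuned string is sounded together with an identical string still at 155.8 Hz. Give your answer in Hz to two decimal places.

For a string, f ∝ √T, so the new frequency is 155.8·√1.086 = 162.3612 Hz.
f_beat = |162.3612 − 155.8| = 6.56 Hz.

6.56 Hz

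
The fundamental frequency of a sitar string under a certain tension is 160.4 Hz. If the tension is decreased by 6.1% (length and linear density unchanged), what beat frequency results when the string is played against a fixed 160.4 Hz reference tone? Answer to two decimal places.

4.97 Hz

For a string, f ∝ √T, so the new frequency is 160.4·√0.939 = 155.4308 Hz.
f_beat = |155.4308 − 160.4| = 4.97 Hz.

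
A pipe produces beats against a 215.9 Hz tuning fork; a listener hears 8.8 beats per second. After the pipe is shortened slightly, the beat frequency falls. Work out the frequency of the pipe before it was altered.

207.1 Hz

|f − 215.9| = 8.8, so the pipe was at either 207.1 Hz or 224.7 Hz.
A shorter pipe has a higher fundamental; the adjustment raises the pipe's frequency.
The beat rate fell, so the adjustment moved the pipe toward 215.9 Hz — it must have started below the reference.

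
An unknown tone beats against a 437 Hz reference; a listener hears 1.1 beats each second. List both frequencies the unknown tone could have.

|f − 437| = 1.1, so f = 437 ± 1.1.

435.9 Hz or 438.1 Hz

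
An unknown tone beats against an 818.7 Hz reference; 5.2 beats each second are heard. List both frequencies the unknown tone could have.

813.5 Hz or 823.9 Hz

|f − 818.7| = 5.2, so f = 818.7 ± 5.2.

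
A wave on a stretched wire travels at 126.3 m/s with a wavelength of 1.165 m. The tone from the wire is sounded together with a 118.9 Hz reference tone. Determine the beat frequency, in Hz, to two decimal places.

10.49 Hz

Source frequency f = v/λ = 126.3/1.165 = 108.4120 Hz.
f_beat = |108.4120 − 118.9| = 10.49 Hz.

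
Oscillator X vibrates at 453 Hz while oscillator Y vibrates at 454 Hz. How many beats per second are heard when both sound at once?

The beat frequency equals the magnitude of the frequency difference.
|453 − 454| = 1 Hz.

1 Hz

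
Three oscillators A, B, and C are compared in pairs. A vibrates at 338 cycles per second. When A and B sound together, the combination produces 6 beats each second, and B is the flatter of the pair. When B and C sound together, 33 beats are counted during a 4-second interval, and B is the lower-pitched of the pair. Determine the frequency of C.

340.25 Hz

B is below A, so f_B = 338 − 6 = 332 Hz.
B–C: Beat frequency = 33/4 = 8.25 Hz.
C is above B, so f_C = 332 + 8.25 = 340.25 Hz.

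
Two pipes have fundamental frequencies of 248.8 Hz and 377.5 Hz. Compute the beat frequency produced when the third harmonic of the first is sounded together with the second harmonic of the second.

Third harmonic of the first: 3·248.8 = 746.4 Hz.
Second harmonic of the second: 2·377.5 = 755.0 Hz.
f_beat = |746.4 − 755.0| = 8.6 Hz.

8.6 Hz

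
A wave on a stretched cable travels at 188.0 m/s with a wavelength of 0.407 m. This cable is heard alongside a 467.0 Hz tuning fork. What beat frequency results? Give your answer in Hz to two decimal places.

Source frequency f = v/λ = 188.0/0.407 = 461.9165 Hz.
f_beat = |461.9165 − 467.0| = 5.08 Hz.

5.08 Hz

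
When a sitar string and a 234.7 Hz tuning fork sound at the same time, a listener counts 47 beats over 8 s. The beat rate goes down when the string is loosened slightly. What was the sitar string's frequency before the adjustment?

240.575 Hz

Beat frequency = 47/8 = 5.875 Hz.
|f − 234.7| = 5.875, so the sitar string was at either 228.825 Hz or 240.575 Hz.
Reducing tension lowers a string's frequency; the adjustment lowers the sitar string's frequency.
The beat rate fell, so the adjustment moved the sitar string toward 234.7 Hz — it must have started above the reference.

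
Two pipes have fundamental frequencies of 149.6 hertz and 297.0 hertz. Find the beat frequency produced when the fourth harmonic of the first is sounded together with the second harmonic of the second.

Fourth harmonic of the first: 4·149.6 = 598.4 Hz.
Second harmonic of the second: 2·297.0 = 594.0 Hz.
f_beat = |598.4 − 594.0| = 4.4 Hz.

4.4 Hz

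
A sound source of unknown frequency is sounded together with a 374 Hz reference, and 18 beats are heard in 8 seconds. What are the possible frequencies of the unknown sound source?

Beat frequency = 18/8 = 2.25 Hz.
|f − 374| = 2.25, so f = 374 ± 2.25.

371.75 Hz or 376.25 Hz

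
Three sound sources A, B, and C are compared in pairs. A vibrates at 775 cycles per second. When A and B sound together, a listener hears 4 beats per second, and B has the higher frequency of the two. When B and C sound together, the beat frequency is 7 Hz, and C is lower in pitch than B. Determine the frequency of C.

B is above A, so f_B = 775 + 4 = 779 Hz.
C is below B, so f_C = 779 − 7 = 772 Hz.

772 Hz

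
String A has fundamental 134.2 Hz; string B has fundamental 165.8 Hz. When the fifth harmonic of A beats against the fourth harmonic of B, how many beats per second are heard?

Fifth harmonic of the first: 5·134.2 = 671.0 Hz.
Fourth harmonic of the second: 4·165.8 = 663.2 Hz.
f_beat = |671.0 − 663.2| = 7.8 Hz.

7.8 Hz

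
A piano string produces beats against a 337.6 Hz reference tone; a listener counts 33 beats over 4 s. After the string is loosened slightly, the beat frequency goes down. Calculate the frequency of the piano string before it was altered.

345.85 Hz

Beat frequency = 33/4 = 8.25 Hz.
|f − 337.6| = 8.25, so the piano string was at either 329.35 Hz or 345.85 Hz.
Reducing tension lowers a string's frequency; the adjustment lowers the piano string's frequency.
The beat rate fell, so the adjustment moved the piano string toward 337.6 Hz — it must have started above the reference.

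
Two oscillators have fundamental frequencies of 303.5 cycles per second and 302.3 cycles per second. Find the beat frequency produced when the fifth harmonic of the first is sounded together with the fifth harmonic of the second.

6.0 Hz

Fifth harmonic of the first: 5·303.5 = 1517.5 Hz.
Fifth harmonic of the second: 5·302.3 = 1511.5 Hz.
f_beat = |1517.5 − 1511.5| = 6.0 Hz.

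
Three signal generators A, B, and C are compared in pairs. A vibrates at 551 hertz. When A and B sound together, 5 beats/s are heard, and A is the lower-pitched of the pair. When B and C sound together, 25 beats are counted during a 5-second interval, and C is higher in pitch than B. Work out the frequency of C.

B is above A, so f_B = 551 + 5 = 556 Hz.
B–C: Beat frequency = 25/5 = 5 Hz.
C is above B, so f_C = 556 + 5 = 561 Hz.

561 Hz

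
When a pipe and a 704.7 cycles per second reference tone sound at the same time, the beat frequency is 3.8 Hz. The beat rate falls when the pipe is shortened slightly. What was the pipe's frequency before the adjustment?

700.9 Hz

|f − 704.7| = 3.8, so the pipe was at either 700.9 Hz or 708.5 Hz.
A shorter pipe has a higher fundamental; the adjustment raises the pipe's frequency.
The beat rate fell, so the adjustment moved the pipe toward 704.7 Hz — it must have started below the reference.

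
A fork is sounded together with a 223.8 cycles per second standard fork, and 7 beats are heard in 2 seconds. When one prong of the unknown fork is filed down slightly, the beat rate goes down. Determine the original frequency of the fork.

Beat frequency = 7/2 = 3.5 Hz.
|f − 223.8| = 3.5, so the fork was at either 220.3 Hz or 227.3 Hz.
Filing a prong removes mass and raises the fork's frequency; the adjustment raises the fork's frequency.
The beat rate fell, so the adjustment moved the fork toward 223.8 Hz — it must have started below the reference.

220.3 Hz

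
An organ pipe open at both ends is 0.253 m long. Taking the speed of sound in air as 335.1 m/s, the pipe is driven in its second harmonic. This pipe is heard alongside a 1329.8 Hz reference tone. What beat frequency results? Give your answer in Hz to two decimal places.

Open pipe: f_n = n·v/(2L) = 2·335.1/(2·0.253) = 1324.5059 Hz.
f_beat = |1324.5059 − 1329.8| = 5.29 Hz.

5.29 Hz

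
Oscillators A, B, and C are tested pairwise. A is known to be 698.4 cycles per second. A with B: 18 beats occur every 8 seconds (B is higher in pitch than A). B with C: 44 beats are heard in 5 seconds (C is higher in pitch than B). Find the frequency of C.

709.45 Hz

A–B: Beat frequency = 18/8 = 2.25 Hz.
B is above A, so f_B = 698.4 + 2.25 = 700.65 Hz.
B–C: Beat frequency = 44/5 = 8.8 Hz.
C is above B, so f_C = 700.65 + 8.8 = 709.45 Hz.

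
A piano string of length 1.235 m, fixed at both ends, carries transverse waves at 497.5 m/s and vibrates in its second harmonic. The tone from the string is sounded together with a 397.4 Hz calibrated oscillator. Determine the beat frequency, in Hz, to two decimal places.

5.43 Hz

For a string fixed at both ends, f_n = n·v/(2L) = 2·497.5/(2·1.235) = 402.8340 Hz.
f_beat = |402.8340 − 397.4| = 5.43 Hz.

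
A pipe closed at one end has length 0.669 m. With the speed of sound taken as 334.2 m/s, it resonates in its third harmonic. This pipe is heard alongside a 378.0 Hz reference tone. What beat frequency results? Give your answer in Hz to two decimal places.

3.34 Hz

Closed pipe (odd harmonics): f_n = n·v/(4L) = 3·334.2/(4·0.669) = 374.6637 Hz.
f_beat = |374.6637 − 378.0| = 3.34 Hz.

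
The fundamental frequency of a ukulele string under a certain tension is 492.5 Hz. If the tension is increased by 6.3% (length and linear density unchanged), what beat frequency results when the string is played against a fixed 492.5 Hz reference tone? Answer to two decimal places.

For a string, f ∝ √T, so the new frequency is 492.5·√1.063 = 507.7768 Hz.
f_beat = |507.7768 − 492.5| = 15.28 Hz.

15.28 Hz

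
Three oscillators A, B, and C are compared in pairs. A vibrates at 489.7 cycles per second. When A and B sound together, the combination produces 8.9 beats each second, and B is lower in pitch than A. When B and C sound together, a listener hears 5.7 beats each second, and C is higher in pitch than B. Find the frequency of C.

B is below A, so f_B = 489.7 − 8.9 = 480.8 Hz.
C is above B, so f_C = 480.8 + 5.7 = 486.5 Hz.

486.5 Hz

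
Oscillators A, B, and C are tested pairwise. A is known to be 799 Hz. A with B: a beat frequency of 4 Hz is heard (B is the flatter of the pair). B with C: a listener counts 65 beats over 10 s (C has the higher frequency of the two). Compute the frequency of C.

B is below A, so f_B = 799 − 4 = 795 Hz.
B–C: Beat frequency = 65/10 = 6.5 Hz.
C is above B, so f_C = 795 + 6.5 = 801.5 Hz.

801.5 Hz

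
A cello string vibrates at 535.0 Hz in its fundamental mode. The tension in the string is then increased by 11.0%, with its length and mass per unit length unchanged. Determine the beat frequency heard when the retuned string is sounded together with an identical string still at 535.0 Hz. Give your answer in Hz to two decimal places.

For a string, f ∝ √T, so the new frequency is 535.0·√1.110 = 563.6575 Hz.
f_beat = |563.6575 − 535.0| = 28.66 Hz.

28.66 Hz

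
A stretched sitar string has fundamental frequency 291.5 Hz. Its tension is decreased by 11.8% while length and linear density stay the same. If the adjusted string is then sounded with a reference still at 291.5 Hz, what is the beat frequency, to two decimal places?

For a string, f ∝ √T, so the new frequency is 291.5·√0.882 = 273.7618 Hz.
f_beat = |273.7618 − 291.5| = 17.74 Hz.

17.74 Hz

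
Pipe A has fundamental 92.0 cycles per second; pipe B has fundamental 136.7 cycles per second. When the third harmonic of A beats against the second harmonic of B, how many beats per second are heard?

2.6 Hz

Third harmonic of the first: 3·92.0 = 276.0 Hz.
Second harmonic of the second: 2·136.7 = 273.4 Hz.
f_beat = |276.0 − 273.4| = 2.6 Hz.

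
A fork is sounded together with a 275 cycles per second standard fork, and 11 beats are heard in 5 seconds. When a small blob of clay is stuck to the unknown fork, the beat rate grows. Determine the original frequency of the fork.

Beat frequency = 11/5 = 2.2 Hz.
|f − 275| = 2.2, so the fork was at either 272.8 Hz or 277.2 Hz.
Adding mass to a fork lowers its frequency; the adjustment lowers the fork's frequency.
The beat rate rose, so the adjustment moved the fork further from 275 Hz — it was already below the reference.

272.8 Hz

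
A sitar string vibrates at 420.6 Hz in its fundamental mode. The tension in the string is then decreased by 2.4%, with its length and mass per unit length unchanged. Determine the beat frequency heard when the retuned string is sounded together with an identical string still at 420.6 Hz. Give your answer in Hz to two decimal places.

For a string, f ∝ √T, so the new frequency is 420.6·√0.976 = 415.5221 Hz.
f_beat = |415.5221 − 420.6| = 5.08 Hz.

5.08 Hz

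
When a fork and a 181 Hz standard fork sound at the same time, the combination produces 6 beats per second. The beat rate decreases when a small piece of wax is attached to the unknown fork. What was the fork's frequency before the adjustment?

187 Hz

|f − 181| = 6, so the fork was at either 175 Hz or 187 Hz.
Loading a fork with wax lowers its frequency; the adjustment lowers the fork's frequency.
The beat rate fell, so the adjustment moved the fork toward 181 Hz — it must have started above the reference.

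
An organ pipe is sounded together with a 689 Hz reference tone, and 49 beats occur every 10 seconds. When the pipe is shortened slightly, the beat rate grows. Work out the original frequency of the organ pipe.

Beat frequency = 49/10 = 4.9 Hz.
|f − 689| = 4.9, so the organ pipe was at either 684.1 Hz or 693.9 Hz.
A shorter pipe has a higher fundamental; the adjustment raises the organ pipe's frequency.
The beat rate rose, so the adjustment moved the organ pipe further from 689 Hz — it was already above the reference.

693.9 Hz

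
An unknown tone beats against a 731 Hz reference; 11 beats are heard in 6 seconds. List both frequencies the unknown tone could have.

729.1667 Hz or 732.8333 Hz

Beat frequency = 11/6 = 1.8333 Hz.
|f − 731| = 1.8333, so f = 731 ± 1.8333.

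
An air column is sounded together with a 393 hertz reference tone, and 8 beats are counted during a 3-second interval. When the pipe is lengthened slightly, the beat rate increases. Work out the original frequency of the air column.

390.3333 Hz

Beat frequency = 8/3 = 2.6667 Hz.
|f − 393| = 2.6667, so the air column was at either 390.3333 Hz or 395.6667 Hz.
A longer pipe has a lower fundamental; the adjustment lowers the air column's frequency.
The beat rate rose, so the adjustment moved the air column further from 393 Hz — it was already below the reference.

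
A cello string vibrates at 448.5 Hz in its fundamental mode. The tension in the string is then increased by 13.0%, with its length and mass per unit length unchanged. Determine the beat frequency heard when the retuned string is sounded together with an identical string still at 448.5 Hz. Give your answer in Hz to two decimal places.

28.26 Hz

For a string, f ∝ √T, so the new frequency is 448.5·√1.130 = 476.7620 Hz.
f_beat = |476.7620 − 448.5| = 28.26 Hz.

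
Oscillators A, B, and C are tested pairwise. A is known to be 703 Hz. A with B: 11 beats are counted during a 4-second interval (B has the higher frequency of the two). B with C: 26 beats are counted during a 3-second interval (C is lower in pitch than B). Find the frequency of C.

697.0833 Hz

A–B: Beat frequency = 11/4 = 2.75 Hz.
B is above A, so f_B = 703 + 2.75 = 705.75 Hz.
B–C: Beat frequency = 26/3 = 8.6667 Hz.
C is below B, so f_C = 705.75 − 8.6667 = 697.0833 Hz.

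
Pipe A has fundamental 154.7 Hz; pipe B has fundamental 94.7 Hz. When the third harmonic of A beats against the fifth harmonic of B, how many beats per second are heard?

Third harmonic of the first: 3·154.7 = 464.1 Hz.
Fifth harmonic of the second: 5·94.7 = 473.5 Hz.
f_beat = |464.1 − 473.5| = 9.4 Hz.

9.4 Hz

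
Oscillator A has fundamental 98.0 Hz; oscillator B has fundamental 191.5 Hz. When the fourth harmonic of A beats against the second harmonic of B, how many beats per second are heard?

Fourth harmonic of the first: 4·98.0 = 392.0 Hz.
Second harmonic of the second: 2·191.5 = 383.0 Hz.
f_beat = |392.0 − 383.0| = 9.0 Hz.

9.0 Hz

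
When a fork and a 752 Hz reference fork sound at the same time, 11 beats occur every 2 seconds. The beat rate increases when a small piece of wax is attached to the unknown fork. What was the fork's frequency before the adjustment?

Beat frequency = 11/2 = 5.5 Hz.
|f − 752| = 5.5, so the fork was at either 746.5 Hz or 757.5 Hz.
Loading a fork with wax lowers its frequency; the adjustment lowers the fork's frequency.
The beat rate rose, so the adjustment moved the fork further from 752 Hz — it was already below the reference.

746.5 Hz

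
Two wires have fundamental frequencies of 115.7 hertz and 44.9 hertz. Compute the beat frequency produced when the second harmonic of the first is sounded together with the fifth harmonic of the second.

6.9 Hz

Second harmonic of the first: 2·115.7 = 231.4 Hz.
Fifth harmonic of the second: 5·44.9 = 224.5 Hz.
f_beat = |231.4 − 224.5| = 6.9 Hz.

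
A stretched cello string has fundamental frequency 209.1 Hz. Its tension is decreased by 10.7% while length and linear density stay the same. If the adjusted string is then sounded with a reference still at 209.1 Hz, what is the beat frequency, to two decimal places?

For a string, f ∝ √T, so the new frequency is 209.1·√0.893 = 197.5967 Hz.
f_beat = |197.5967 − 209.1| = 11.50 Hz.

11.50 Hz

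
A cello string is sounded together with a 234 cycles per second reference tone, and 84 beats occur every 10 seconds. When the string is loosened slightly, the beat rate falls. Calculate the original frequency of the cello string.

Beat frequency = 84/10 = 8.4 Hz.
|f − 234| = 8.4, so the cello string was at either 225.6 Hz or 242.4 Hz.
Reducing tension lowers a string's frequency; the adjustment lowers the cello string's frequency.
The beat rate fell, so the adjustment moved the cello string toward 234 Hz — it must have started above the reference.

242.4 Hz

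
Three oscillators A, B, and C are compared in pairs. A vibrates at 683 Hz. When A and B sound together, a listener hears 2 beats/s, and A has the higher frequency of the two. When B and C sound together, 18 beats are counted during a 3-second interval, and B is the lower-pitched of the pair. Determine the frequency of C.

B is below A, so f_B = 683 − 2 = 681 Hz.
B–C: Beat frequency = 18/3 = 6 Hz.
C is above B, so f_C = 681 + 6 = 687 Hz.

687 Hz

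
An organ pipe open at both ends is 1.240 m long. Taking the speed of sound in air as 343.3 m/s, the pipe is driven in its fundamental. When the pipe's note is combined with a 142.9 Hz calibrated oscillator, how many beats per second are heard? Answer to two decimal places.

Open pipe: f_n = n·v/(2L) = 1·343.3/(2·1.240) = 138.4274 Hz.
f_beat = |138.4274 − 142.9| = 4.47 Hz.

4.47 Hz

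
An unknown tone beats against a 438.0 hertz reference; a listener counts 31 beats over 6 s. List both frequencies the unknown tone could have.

432.8333 Hz or 443.1667 Hz

Beat frequency = 31/6 = 5.1667 Hz.
|f − 438.0| = 5.1667, so f = 438.0 ± 5.1667.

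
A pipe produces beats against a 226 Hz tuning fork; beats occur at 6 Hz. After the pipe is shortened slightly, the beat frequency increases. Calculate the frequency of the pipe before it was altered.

|f − 226| = 6, so the pipe was at either 220 Hz or 232 Hz.
A shorter pipe has a higher fundamental; the adjustment raises the pipe's frequency.
The beat rate rose, so the adjustment moved the pipe further from 226 Hz — it was already above the reference.

232 Hz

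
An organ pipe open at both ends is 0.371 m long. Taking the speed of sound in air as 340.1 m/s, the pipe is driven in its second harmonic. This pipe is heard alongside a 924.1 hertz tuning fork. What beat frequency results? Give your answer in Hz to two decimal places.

Open pipe: f_n = n·v/(2L) = 2·340.1/(2·0.371) = 916.7116 Hz.
f_beat = |916.7116 − 924.1| = 7.39 Hz.

7.39 Hz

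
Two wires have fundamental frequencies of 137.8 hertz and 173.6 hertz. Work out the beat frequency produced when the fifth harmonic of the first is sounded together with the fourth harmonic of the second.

Fifth harmonic of the first: 5·137.8 = 689.0 Hz.
Fourth harmonic of the second: 4·173.6 = 694.4 Hz.
f_beat = |689.0 − 694.4| = 5.4 Hz.

5.4 Hz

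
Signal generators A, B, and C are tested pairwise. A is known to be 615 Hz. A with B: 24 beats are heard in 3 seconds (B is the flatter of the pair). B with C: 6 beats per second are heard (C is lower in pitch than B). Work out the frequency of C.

A–B: Beat frequency = 24/3 = 8 Hz.
B is below A, so f_B = 615 − 8 = 607 Hz.
C is below B, so f_C = 607 − 6 = 601 Hz.

601 Hz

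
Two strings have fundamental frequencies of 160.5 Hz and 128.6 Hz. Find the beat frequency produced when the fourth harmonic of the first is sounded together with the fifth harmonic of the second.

Fourth harmonic of the first: 4·160.5 = 642.0 Hz.
Fifth harmonic of the second: 5·128.6 = 643.0 Hz.
f_beat = |642.0 − 643.0| = 1.0 Hz.

1.0 Hz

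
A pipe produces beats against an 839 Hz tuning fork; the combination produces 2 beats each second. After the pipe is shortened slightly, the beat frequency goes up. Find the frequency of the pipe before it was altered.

|f − 839| = 2, so the pipe was at either 837 Hz or 841 Hz.
A shorter pipe has a higher fundamental; the adjustment raises the pipe's frequency.
The beat rate rose, so the adjustment moved the pipe further from 839 Hz — it was already above the reference.

841 Hz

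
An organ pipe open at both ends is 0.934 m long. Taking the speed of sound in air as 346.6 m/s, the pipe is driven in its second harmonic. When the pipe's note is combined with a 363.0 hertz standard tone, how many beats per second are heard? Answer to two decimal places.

8.09 Hz

Open pipe: f_n = n·v/(2L) = 2·346.6/(2·0.934) = 371.0921 Hz.
f_beat = |371.0921 − 363.0| = 8.09 Hz.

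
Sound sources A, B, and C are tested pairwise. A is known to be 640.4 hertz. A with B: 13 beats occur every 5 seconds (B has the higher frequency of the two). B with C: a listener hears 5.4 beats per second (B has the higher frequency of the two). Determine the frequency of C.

637.6 Hz

A–B: Beat frequency = 13/5 = 2.6 Hz.
B is above A, so f_B = 640.4 + 2.6 = 643 Hz.
C is below B, so f_C = 643 − 5.4 = 637.6 Hz.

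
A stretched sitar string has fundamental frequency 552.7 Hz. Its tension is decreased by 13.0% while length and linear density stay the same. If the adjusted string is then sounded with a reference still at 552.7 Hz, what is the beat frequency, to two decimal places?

For a string, f ∝ √T, so the new frequency is 552.7·√0.870 = 515.5242 Hz.
f_beat = |515.5242 − 552.7| = 37.18 Hz.

37.18 Hz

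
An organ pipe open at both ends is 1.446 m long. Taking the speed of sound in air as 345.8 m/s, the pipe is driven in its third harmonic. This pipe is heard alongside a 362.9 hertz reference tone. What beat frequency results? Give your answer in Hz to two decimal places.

Open pipe: f_n = n·v/(2L) = 3·345.8/(2·1.446) = 358.7137 Hz.
f_beat = |358.7137 − 362.9| = 4.19 Hz.

4.19 Hz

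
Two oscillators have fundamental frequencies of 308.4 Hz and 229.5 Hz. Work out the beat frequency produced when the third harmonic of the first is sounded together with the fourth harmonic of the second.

7.2 Hz

Third harmonic of the first: 3·308.4 = 925.2 Hz.
Fourth harmonic of the second: 4·229.5 = 918.0 Hz.
f_beat = |925.2 − 918.0| = 7.2 Hz.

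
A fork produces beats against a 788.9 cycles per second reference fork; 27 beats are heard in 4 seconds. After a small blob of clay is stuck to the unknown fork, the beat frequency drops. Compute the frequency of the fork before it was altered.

795.65 Hz

Beat frequency = 27/4 = 6.75 Hz.
|f − 788.9| = 6.75, so the fork was at either 782.15 Hz or 795.65 Hz.
Adding mass to a fork lowers its frequency; the adjustment lowers the fork's frequency.
The beat rate fell, so the adjustment moved the fork toward 788.9 Hz — it must have started above the reference.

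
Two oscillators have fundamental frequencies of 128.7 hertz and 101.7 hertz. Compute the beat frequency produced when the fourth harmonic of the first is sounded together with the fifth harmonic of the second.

Fourth harmonic of the first: 4·128.7 = 514.8 Hz.
Fifth harmonic of the second: 5·101.7 = 508.5 Hz.
f_beat = |514.8 − 508.5| = 6.3 Hz.

6.3 Hz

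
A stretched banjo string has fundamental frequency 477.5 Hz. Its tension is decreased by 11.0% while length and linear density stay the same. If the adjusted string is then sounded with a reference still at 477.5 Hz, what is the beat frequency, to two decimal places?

For a string, f ∝ √T, so the new frequency is 477.5·√0.890 = 450.4726 Hz.
f_beat = |450.4726 − 477.5| = 27.03 Hz.

27.03 Hz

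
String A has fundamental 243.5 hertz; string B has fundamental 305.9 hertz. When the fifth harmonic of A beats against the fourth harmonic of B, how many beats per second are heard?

6.1 Hz

Fifth harmonic of the first: 5·243.5 = 1217.5 Hz.
Fourth harmonic of the second: 4·305.9 = 1223.6 Hz.
f_beat = |1217.5 − 1223.6| = 6.1 Hz.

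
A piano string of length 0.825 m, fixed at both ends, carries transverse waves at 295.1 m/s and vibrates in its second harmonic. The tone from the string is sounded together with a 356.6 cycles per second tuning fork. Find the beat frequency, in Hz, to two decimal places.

For a string fixed at both ends, f_n = n·v/(2L) = 2·295.1/(2·0.825) = 357.6970 Hz.
f_beat = |357.6970 − 356.6| = 1.10 Hz.

1.10 Hz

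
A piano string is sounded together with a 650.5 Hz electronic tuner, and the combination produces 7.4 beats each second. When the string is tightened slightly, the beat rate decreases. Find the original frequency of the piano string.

643.1 Hz

|f − 650.5| = 7.4, so the piano string was at either 643.1 Hz or 657.9 Hz.
Increasing tension raises a string's frequency; the adjustment raises the piano string's frequency.
The beat rate fell, so the adjustment moved the piano string toward 650.5 Hz — it must have started below the reference.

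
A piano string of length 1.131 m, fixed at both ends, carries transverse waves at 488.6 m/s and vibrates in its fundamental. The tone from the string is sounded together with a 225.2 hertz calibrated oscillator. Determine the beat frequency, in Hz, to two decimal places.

For a string fixed at both ends, f_n = n·v/(2L) = 1·488.6/(2·1.131) = 216.0035 Hz.
f_beat = |216.0035 − 225.2| = 9.20 Hz.

9.20 Hz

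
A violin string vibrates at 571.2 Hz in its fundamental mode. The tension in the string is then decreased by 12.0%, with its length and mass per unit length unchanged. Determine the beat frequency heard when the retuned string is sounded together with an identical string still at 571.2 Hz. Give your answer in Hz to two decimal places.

35.37 Hz

For a string, f ∝ √T, so the new frequency is 571.2·√0.880 = 535.8331 Hz.
f_beat = |535.8331 − 571.2| = 35.37 Hz.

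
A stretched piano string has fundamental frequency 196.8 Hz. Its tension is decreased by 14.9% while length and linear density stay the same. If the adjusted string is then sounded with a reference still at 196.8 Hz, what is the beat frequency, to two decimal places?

15.25 Hz

For a string, f ∝ √T, so the new frequency is 196.8·√0.851 = 181.5473 Hz.
f_beat = |181.5473 − 196.8| = 15.25 Hz.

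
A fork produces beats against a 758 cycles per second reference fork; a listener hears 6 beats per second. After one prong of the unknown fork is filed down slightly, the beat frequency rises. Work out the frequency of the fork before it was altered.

|f − 758| = 6, so the fork was at either 752 Hz or 764 Hz.
Filing a prong removes mass and raises the fork's frequency; the adjustment raises the fork's frequency.
The beat rate rose, so the adjustment moved the fork further from 758 Hz — it was already above the reference.

764 Hz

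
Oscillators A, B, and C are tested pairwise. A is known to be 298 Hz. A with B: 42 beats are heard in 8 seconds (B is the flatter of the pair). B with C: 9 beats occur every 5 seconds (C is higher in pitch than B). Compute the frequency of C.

294.55 Hz

A–B: Beat frequency = 42/8 = 5.25 Hz.
B is below A, so f_B = 298 − 5.25 = 292.75 Hz.
B–C: Beat frequency = 9/5 = 1.8 Hz.
C is above B, so f_C = 292.75 + 1.8 = 294.55 Hz.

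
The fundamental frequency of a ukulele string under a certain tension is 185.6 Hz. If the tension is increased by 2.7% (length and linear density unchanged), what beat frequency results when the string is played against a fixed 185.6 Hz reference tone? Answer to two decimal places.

For a string, f ∝ √T, so the new frequency is 185.6·√1.027 = 188.0889 Hz.
f_beat = |188.0889 − 185.6| = 2.49 Hz.

2.49 Hz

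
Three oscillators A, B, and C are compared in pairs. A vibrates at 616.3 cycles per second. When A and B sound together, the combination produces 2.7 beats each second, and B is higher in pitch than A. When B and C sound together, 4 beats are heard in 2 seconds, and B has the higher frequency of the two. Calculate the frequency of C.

617 Hz

B is above A, so f_B = 616.3 + 2.7 = 619 Hz.
B–C: Beat frequency = 4/2 = 2 Hz.
C is below B, so f_C = 619 − 2 = 617 Hz.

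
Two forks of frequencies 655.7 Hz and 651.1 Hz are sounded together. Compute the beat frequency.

4.6 Hz

f_beat = |f₁ − f₂|.
|655.7 − 651.1| = 4.6 Hz.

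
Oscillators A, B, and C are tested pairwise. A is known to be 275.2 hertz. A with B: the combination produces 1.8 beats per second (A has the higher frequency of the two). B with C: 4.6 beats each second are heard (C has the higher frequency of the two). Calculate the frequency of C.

B is below A, so f_B = 275.2 − 1.8 = 273.4 Hz.
C is above B, so f_C = 273.4 + 4.6 = 278 Hz.

278 Hz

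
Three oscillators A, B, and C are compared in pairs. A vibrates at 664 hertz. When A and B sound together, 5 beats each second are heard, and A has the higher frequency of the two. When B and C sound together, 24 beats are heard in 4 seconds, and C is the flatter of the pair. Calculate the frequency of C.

B is below A, so f_B = 664 − 5 = 659 Hz.
B–C: Beat frequency = 24/4 = 6 Hz.
C is below B, so f_C = 659 − 6 = 653 Hz.

653 Hz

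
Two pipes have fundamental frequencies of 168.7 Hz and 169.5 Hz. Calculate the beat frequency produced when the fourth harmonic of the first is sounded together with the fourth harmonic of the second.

Fourth harmonic of the first: 4·168.7 = 674.8 Hz.
Fourth harmonic of the second: 4·169.5 = 678.0 Hz.
f_beat = |674.8 − 678.0| = 3.2 Hz.

3.2 Hz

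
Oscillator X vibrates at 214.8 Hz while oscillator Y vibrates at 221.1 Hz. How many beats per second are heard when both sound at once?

6.3 Hz

Beats arise from superposition of two nearby frequencies; the beat rate is |f₁ − f₂|.
|214.8 − 221.1| = 6.3 Hz.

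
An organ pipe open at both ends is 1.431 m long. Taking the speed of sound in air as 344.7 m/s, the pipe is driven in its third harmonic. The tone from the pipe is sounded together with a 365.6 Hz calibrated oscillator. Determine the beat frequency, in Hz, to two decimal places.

4.28 Hz

Open pipe: f_n = n·v/(2L) = 3·344.7/(2·1.431) = 361.3208 Hz.
f_beat = |361.3208 − 365.6| = 4.28 Hz.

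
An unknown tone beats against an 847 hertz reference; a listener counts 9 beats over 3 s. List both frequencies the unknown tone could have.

Beat frequency = 9/3 = 3 Hz.
|f − 847| = 3, so f = 847 ± 3.

844 Hz or 850 Hz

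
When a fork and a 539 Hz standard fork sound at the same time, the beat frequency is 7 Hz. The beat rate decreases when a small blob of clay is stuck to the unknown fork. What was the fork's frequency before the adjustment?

546 Hz

|f − 539| = 7, so the fork was at either 532 Hz or 546 Hz.
Adding mass to a fork lowers its frequency; the adjustment lowers the fork's frequency.
The beat rate fell, so the adjustment moved the fork toward 539 Hz — it must have started above the reference.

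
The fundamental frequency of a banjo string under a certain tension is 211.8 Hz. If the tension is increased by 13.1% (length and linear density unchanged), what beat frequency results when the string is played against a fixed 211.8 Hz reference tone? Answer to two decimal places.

13.45 Hz

For a string, f ∝ √T, so the new frequency is 211.8·√1.131 = 225.2461 Hz.
f_beat = |225.2461 − 211.8| = 13.45 Hz.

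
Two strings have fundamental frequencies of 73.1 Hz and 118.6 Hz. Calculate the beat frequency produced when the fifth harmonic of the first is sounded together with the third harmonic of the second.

Fifth harmonic of the first: 5·73.1 = 365.5 Hz.
Third harmonic of the second: 3·118.6 = 355.8 Hz.
f_beat = |365.5 − 355.8| = 9.7 Hz.

9.7 Hz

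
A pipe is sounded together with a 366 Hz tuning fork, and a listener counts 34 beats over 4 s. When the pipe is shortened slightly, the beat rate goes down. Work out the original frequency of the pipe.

357.5 Hz

Beat frequency = 34/4 = 8.5 Hz.
|f − 366| = 8.5, so the pipe was at either 357.5 Hz or 374.5 Hz.
A shorter pipe has a higher fundamental; the adjustment raises the pipe's frequency.
The beat rate fell, so the adjustment moved the pipe toward 366 Hz — it must have started below the reference.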